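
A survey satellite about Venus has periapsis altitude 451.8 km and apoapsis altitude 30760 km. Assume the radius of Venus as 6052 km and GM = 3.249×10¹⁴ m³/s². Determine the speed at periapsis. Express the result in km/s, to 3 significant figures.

r_p = 6052 + 451.8 = 6503.8 km = 6.5038×10⁶ m.
r_a = 6052 + 30760 = 36812 km = 3.6812×10⁷ m.
Semi-major axis a = (r_p + r_a)/2 = 21658 km = 2.166×10⁷ m.
Vis-viva: v² = μ(2/r − 1/a) = 3.249×10¹⁴ × (3.075×10⁻⁷ − 4.617×10⁻⁸) = 8.491×10⁷ m²/s².
v = 9215 m/s = 9.215 km/s.

v ≈ 9.21 km/s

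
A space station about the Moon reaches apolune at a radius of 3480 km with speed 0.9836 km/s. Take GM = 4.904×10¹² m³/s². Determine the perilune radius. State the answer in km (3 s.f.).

r_a = 3.480×10⁶ m.
Specific energy ε = v²/2 − μ/r = -9.255×10⁵ J/kg, so a = −μ/(2ε) = 2.649×10⁶ m.
The apsides satisfy r_p + r_a = 2a, so the perilune radius is 2a − r_a = 1.819×10⁶ m = 1819.0 km.

perilune radius ≈ 1820 km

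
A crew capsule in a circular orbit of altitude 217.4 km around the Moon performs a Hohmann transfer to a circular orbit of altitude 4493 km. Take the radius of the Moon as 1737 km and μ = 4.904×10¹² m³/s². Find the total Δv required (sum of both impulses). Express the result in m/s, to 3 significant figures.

r₁ = 1737 + 217.4 = 1954.4 km = 1.9544×10⁶ m.
r₂ = 1737 + 4493 = 6230.0 km = 6.2300×10⁶ m.
Transfer ellipse a_t = (r₁ + r₂)/2 = 4.092×10⁶ m.
At r₁: circular v_c1 = √(μ/r₁) = 1584 m/s; transfer-perilune v_p = √[μ(2/r₁ − 1/a_t)] = 1954 m/s.
Δv₁ = v_p − v_c1 = 370.4 m/s.
At r₂: circular v_c2 = √(μ/r₂) = 887.2 m/s; transfer-apolune v_a = √[μ(2/r₂ − 1/a_t)] = 613.1 m/s.
Δv₂ = v_c2 − v_a = 274.1 m/s.
Total Δv = Δv₁ + Δv₂ = 644.5 m/s.

Δv_total ≈ 645 m/s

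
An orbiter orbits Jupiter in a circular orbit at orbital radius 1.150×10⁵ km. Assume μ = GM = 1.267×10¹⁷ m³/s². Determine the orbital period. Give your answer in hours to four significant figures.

r = 1.150×10⁵ km = 1.150×10⁸ m.
Kepler's third law: T = 2π√(r³/μ) = 2π√((1.150×10⁸)³ / 1.267×10¹⁷).
r³/μ = 1.200×10⁷ s², so T = 2π × 3.465×10³ = 2.177×10⁴ s.
Converting: 2.177×10⁴ s ÷ 3600 = 6.047 hours.

T ≈ 6.047 hours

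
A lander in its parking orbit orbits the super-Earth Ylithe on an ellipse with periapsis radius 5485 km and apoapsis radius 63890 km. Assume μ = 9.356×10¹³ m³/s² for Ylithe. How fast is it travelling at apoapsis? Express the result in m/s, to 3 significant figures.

v ≈ 481 m/s

Semi-major axis a = (r_p + r_a)/2 = 34688 km = 3.469×10⁷ m.
Vis-viva: v² = μ(2/r − 1/a) = 9.356×10¹³ × (3.130×10⁻⁸ − 2.883×10⁻⁸) = 2.316×10⁵ m²/s².
v = 481.2 m/s.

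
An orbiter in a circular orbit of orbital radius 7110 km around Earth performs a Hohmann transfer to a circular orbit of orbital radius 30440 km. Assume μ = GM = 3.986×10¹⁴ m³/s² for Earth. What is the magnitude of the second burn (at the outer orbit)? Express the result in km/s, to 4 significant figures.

Δv ≈ 1.392 km/s

r₁ = 7110 km = 7.110×10⁶ m.
r₂ = 30440 km = 3.044×10⁷ m.
Transfer ellipse a_t = (r₁ + r₂)/2 = 1.878×10⁷ m.
At r₁: circular v_c1 = √(μ/r₁) = 7487 m/s; transfer-perigee v_p = √[μ(2/r₁ − 1/a_t)] = 9534 m/s.
At r₂: circular v_c2 = √(μ/r₂) = 3619 m/s; transfer-apogee v_a = √[μ(2/r₂ − 1/a_t)] = 2227 m/s.
Δv₂ = v_c2 − v_a = 1392 m/s.
= 1.392 km/s.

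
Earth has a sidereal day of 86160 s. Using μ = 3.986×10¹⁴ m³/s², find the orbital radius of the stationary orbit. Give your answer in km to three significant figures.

A synchronous orbit has period T, so by Kepler's third law a = (μT²/4π²)^(1/3).
μT²/4π² = 3.986×10¹⁴ × (8.616×10⁴)² / 39.48 = 7.495×10²² m³.
a = 4.216×10⁷ m = 42163 km.

r_sync ≈ 42200 km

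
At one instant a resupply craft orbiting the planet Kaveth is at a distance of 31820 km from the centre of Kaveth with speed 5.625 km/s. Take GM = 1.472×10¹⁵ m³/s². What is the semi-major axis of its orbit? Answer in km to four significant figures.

r = 3.182×10⁷ m.
Vis-viva rearranged: 1/a = 2/r − v²/μ = 6.285×10⁻⁸ − 2.149×10⁻⁸ = 4.136×10⁻⁸ m⁻¹.
a = 2.418×10⁷ m = 24179 km.

a ≈ 24180 km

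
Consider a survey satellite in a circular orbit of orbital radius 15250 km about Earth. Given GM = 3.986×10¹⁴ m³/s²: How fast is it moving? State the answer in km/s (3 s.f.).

v ≈ 5.11 km/s

r = 15250 km = 1.525×10⁷ m.
For a circular orbit v = √(μ/r) = √(3.986×10¹⁴ / 1.525×10⁷) = √(2.614×10⁷) = 5113 m/s.
That is 5.113 km/s.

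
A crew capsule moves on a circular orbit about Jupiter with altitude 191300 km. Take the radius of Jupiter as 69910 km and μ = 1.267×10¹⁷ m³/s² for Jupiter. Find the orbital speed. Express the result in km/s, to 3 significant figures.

v ≈ 22.0 km/s

r = 69910 + 191300 = 261210 km = 2.6121×10⁸ m.
For a circular orbit v = √(μ/r) = √(1.267×10¹⁷ / 2.612×10⁸) = √(4.851×10⁸) = 22020 m/s.
That is 22.02 km/s.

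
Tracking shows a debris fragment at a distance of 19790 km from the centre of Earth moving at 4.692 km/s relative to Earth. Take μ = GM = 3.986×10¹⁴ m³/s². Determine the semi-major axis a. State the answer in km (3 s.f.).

r = 1.979×10⁷ m.
Specific orbital energy ε = v²/2 − μ/r = (4692)²/2 − 3.986×10¹⁴/1.979×10⁷ = -9.134×10⁶ J/kg.
Since ε = −μ/(2a), a = −μ/(2ε) = 2.182×10⁷ m = 21819 km.

a ≈ 21800 km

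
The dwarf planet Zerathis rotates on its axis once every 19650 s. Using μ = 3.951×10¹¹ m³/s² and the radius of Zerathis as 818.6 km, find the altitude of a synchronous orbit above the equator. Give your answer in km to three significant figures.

A synchronous orbit has period T, so by Kepler's third law a = (μT²/4π²)^(1/3).
μT²/4π² = 3.951×10¹¹ × (1.965×10⁴)² / 39.48 = 3.864×10¹⁸ m³.
a = 1.569×10⁶ m = 1569.2 km.
Altitude h = a − R = 1569.2 − 818.6 = 750.65 km.

h_sync ≈ 751 km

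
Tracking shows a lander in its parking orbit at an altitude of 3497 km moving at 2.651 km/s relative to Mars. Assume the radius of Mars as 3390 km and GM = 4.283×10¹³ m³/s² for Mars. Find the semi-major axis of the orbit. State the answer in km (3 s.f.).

r = 3390 + 3497 = 6887.0 km = 6.887×10⁶ m.
Specific orbital energy ε = v²/2 − μ/r = (2651)²/2 − 4.283×10¹³/6.887×10⁶ = -2.705×10⁶ J/kg.
Since ε = −μ/(2a), a = −μ/(2ε) = 7.917×10⁶ m = 7916.6 km.

a ≈ 7920 km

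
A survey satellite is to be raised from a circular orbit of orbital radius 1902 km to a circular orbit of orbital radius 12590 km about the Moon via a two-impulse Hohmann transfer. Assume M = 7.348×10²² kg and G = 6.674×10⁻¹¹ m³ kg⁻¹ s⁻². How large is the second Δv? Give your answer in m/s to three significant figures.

μ = GM = 6.674×10⁻¹¹ × 7.348×10²² = 4.904×10¹² m³/s².
r₁ = 1902 km = 1.902×10⁶ m.
r₂ = 12590 km = 1.259×10⁷ m.
Transfer ellipse a_t = (r₁ + r₂)/2 = 7.246×10⁶ m.
At r₁: circular v_c1 = √(μ/r₁) = 1606 m/s; transfer-perilune v_p = √[μ(2/r₁ − 1/a_t)] = 2117 m/s.
At r₂: circular v_c2 = √(μ/r₂) = 624.1 m/s; transfer-apolune v_a = √[μ(2/r₂ − 1/a_t)] = 319.8 m/s.
Δv₂ = v_c2 − v_a = 304.4 m/s.

Δv ≈ 304 m/s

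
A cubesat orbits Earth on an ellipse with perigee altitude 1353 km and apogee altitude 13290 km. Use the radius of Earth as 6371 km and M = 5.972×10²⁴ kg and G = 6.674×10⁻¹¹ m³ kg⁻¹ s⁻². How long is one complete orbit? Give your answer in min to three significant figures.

T ≈ 266 min

μ = GM = 6.674×10⁻¹¹ × 5.972×10²⁴ = 3.986×10¹⁴ m³/s².
r_p = 6371 + 1353 = 7724.0 km = 7.7240×10⁶ m.
r_a = 6371 + 13290 = 19661 km = 1.9661×10⁷ m.
Semi-major axis a = (r_p + r_a)/2 = (7724.0 + 19661)/2 = 13692 km = 1.369×10⁷ m.
By Kepler's third law T = 2π√(a³/μ) = 2π × 2.538×10³ = 1.595×10⁴ s.
= 265.8 min.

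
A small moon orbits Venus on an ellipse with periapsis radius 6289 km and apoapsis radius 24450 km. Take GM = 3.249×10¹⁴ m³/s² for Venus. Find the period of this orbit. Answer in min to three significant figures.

T ≈ 350 min

Semi-major axis a = (r_p + r_a)/2 = (6289.0 + 24450)/2 = 15370 km = 1.537×10⁷ m.
By Kepler's third law T = 2π√(a³/μ) = 2π × 3.343×10³ = 2.100×10⁴ s.
= 350.1 min.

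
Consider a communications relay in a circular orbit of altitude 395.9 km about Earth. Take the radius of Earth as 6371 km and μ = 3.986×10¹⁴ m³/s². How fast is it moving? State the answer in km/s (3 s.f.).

v ≈ 7.67 km/s

r = 6371 + 395.9 = 6766.9 km = 6.7669×10⁶ m.
For a circular orbit v = √(μ/r) = √(3.986×10¹⁴ / 6.767×10⁶) = √(5.890×10⁷) = 7675 m/s.
That is 7.675 km/s.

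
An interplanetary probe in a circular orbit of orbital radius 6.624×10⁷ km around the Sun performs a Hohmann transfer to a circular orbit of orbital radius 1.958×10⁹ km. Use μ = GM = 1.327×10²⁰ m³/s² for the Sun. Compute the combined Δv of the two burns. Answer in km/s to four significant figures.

r₁ = 6.624×10⁷ km = 6.624×10¹⁰ m.
r₂ = 1.958×10⁹ km = 1.958×10¹² m.
Transfer ellipse a_t = (r₁ + r₂)/2 = 1.012×10¹² m.
At r₁: circular v_c1 = √(μ/r₁) = 44760 m/s; transfer-perihelion v_p = √[μ(2/r₁ − 1/a_t)] = 62250 m/s.
Δv₁ = v_p − v_c1 = 17500 m/s.
At r₂: circular v_c2 = √(μ/r₂) = 8232 m/s; transfer-aphelion v_a = √[μ(2/r₂ − 1/a_t)] = 2106 m/s.
Δv₂ = v_c2 − v_a = 6126 m/s.
Total Δv = Δv₁ + Δv₂ = 23620 m/s = 23.62 km/s.

Δv_total ≈ 23.62 km/s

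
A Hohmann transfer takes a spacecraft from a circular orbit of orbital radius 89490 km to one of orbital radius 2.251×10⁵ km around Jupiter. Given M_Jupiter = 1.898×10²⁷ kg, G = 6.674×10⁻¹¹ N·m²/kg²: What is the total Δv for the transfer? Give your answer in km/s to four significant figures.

Δv_total ≈ 13.21 km/s

μ = GM = 6.674×10⁻¹¹ × 1.898×10²⁷ = 1.267×10¹⁷ m³/s².
r₁ = 89490 km = 8.949×10⁷ m.
r₂ = 2.251×10⁵ km = 2.251×10⁸ m.
Transfer ellipse a_t = (r₁ + r₂)/2 = 1.573×10⁸ m.
At r₁: circular v_c1 = √(μ/r₁) = 37620 m/s; transfer-perijove v_p = √[μ(2/r₁ − 1/a_t)] = 45010 m/s.
Δv₁ = v_p − v_c1 = 7384 m/s.
At r₂: circular v_c2 = √(μ/r₂) = 23720 m/s; transfer-apojove v_a = √[μ(2/r₂ − 1/a_t)] = 17890 m/s.
Δv₂ = v_c2 − v_a = 5829 m/s.
Total Δv = Δv₁ + Δv₂ = 13210 m/s = 13.21 km/s.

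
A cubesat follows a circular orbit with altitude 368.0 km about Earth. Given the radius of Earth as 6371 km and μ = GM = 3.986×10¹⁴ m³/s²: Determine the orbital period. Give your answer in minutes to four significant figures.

T ≈ 91.76 minutes

r = 6371 + 368.0 = 6739.0 km = 6.7390×10⁶ m.
Kepler's third law: T = 2π√(r³/μ) = 2π√((6.739×10⁶)³ / 3.986×10¹⁴).
r³/μ = 7.678×10⁵ s², so T = 2π × 8.762×10² = 5.506×10³ s.
Converting: 5.506×10³ s ÷ 60.00 = 91.76 minutes.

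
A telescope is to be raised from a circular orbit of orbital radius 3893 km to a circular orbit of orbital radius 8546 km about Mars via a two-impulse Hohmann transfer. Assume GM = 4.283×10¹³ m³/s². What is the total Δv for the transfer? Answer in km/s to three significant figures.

Δv_total ≈ 1.04 km/s

r₁ = 3893 km = 3.893×10⁶ m.
r₂ = 8546 km = 8.546×10⁶ m.
Transfer ellipse a_t = (r₁ + r₂)/2 = 6.220×10⁶ m.
At r₁: circular v_c1 = √(μ/r₁) = 3317 m/s; transfer-periapsis v_p = √[μ(2/r₁ − 1/a_t)] = 3888 m/s.
Δv₁ = v_p − v_c1 = 571.2 m/s.
At r₂: circular v_c2 = √(μ/r₂) = 2239 m/s; transfer-apoapsis v_a = √[μ(2/r₂ − 1/a_t)] = 1771 m/s.
Δv₂ = v_c2 − v_a = 467.5 m/s.
Total Δv = Δv₁ + Δv₂ = 1039 m/s = 1.039 km/s.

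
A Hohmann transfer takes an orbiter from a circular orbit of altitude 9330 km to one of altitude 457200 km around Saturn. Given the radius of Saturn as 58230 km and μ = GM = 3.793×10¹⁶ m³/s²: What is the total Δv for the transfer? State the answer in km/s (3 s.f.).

r₁ = 58230 + 9330 = 67560 km = 6.7560×10⁷ m.
r₂ = 58230 + 457200 = 515430 km = 5.1543×10⁸ m.
Transfer ellipse a_t = (r₁ + r₂)/2 = 2.915×10⁸ m.
At r₁: circular v_c1 = √(μ/r₁) = 23690 m/s; transfer-perikrone v_p = √[μ(2/r₁ − 1/a_t)] = 31510 m/s.
Δv₁ = v_p − v_c1 = 7813 m/s.
At r₂: circular v_c2 = √(μ/r₂) = 8578 m/s; transfer-apokrone v_a = √[μ(2/r₂ − 1/a_t)] = 4130 m/s.
Δv₂ = v_c2 − v_a = 4449 m/s.
Total Δv = Δv₁ + Δv₂ = 12260 m/s = 12.26 km/s.

Δv_total ≈ 12.3 km/s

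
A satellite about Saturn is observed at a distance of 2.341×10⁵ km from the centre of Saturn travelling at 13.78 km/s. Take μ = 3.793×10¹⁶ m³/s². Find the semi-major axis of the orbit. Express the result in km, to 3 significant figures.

a ≈ 2.83×10⁵ km

r = 2.341×10⁸ m.
Specific orbital energy ε = v²/2 − μ/r = (13780)²/2 − 3.793×10¹⁶/2.341×10⁸ = -6.708×10⁷ J/kg.
Since ε = −μ/(2a), a = −μ/(2ε) = 2.827×10⁸ m = 2.8272×10⁵ km.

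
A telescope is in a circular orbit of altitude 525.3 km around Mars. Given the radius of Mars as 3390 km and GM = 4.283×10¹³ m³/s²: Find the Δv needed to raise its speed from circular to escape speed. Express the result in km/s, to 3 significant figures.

r = 3390 + 525.3 = 3915.3 km = 3.9153×10⁶ m.
Circular speed v_c = √(μ/r) = 3307 m/s.
Escape speed v_esc = √(2μ/r) = √2 × v_c = 4677 m/s.
Δv = v_esc − v_c = 1370 m/s = 1.370 km/s.

Δv ≈ 1.37 km/s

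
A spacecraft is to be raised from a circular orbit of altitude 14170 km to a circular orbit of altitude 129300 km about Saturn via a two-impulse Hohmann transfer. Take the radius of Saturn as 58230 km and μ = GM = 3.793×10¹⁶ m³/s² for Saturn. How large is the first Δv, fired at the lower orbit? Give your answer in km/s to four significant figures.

Δv ≈ 4.606 km/s

r₁ = 58230 + 14170 = 72400 km = 7.2400×10⁷ m.
r₂ = 58230 + 129300 = 187530 km = 1.8753×10⁸ m.
Transfer ellipse a_t = (r₁ + r₂)/2 = 1.300×10⁸ m.
At r₁: circular v_c1 = √(μ/r₁) = 22890 m/s; transfer-perikrone v_p = √[μ(2/r₁ − 1/a_t)] = 27490 m/s.
Δv₁ = v_p − v_c1 = 4606 m/s.
= 4.606 km/s.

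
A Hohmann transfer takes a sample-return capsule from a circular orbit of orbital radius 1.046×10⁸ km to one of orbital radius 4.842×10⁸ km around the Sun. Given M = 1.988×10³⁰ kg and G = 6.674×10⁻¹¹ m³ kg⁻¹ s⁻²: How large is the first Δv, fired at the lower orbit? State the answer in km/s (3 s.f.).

Δv ≈ 10.1 km/s

μ = GM = 6.674×10⁻¹¹ × 1.988×10³⁰ = 1.327×10²⁰ m³/s².
r₁ = 1.046×10⁸ km = 1.046×10¹¹ m.
r₂ = 4.842×10⁸ km = 4.842×10¹¹ m.
Transfer ellipse a_t = (r₁ + r₂)/2 = 2.944×10¹¹ m.
At r₁: circular v_c1 = √(μ/r₁) = 35620 m/s; transfer-perihelion v_p = √[μ(2/r₁ − 1/a_t)] = 45680 m/s.
Δv₁ = v_p − v_c1 = 10060 m/s.
= 10.06 km/s.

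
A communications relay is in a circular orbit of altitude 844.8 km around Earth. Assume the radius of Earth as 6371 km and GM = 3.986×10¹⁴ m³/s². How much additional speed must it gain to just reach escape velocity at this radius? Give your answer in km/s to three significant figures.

r = 6371 + 844.8 = 7215.8 km = 7.2158×10⁶ m.
Circular speed v_c = √(μ/r) = 7432 m/s.
Escape speed v_esc = √(2μ/r) = √2 × v_c = 10510 m/s.
Δv = v_esc − v_c = 3079 m/s = 3.079 km/s.

Δv ≈ 3.08 km/s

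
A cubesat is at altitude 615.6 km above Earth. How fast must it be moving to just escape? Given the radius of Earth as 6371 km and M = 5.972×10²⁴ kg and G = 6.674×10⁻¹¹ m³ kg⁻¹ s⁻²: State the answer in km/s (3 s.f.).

v_esc ≈ 10.7 km/s

μ = GM = 6.674×10⁻¹¹ × 5.972×10²⁴ = 3.986×10¹⁴ m³/s².
r = 6371 + 615.6 = 6986.6 km = 6.9866×10⁶ m.
Escape speed v_esc = √(2μ/r) = √(2 × 3.986×10¹⁴ / 6.987×10⁶) = √(1.141×10⁸) = 10680 m/s.
= 10.68 km/s.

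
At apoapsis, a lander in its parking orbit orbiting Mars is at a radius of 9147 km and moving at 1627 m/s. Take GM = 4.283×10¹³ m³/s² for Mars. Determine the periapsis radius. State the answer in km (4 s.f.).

periapsis radius ≈ 3604 km

r_a = 9.147×10⁶ m.
Specific energy ε = v²/2 − μ/r = -3.359×10⁶ J/kg, so a = −μ/(2ε) = 6.376×10⁶ m.
The apsides satisfy r_p + r_a = 2a, so the periapsis radius is 2a − r_a = 3.604×10⁶ m = 3604.4 km.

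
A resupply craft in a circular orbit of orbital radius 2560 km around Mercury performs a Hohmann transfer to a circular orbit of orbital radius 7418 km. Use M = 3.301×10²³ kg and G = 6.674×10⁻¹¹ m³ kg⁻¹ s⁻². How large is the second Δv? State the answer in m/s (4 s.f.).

μ = GM = 6.674×10⁻¹¹ × 3.301×10²³ = 2.203×10¹³ m³/s².
r₁ = 2560 km = 2.560×10⁶ m.
r₂ = 7418 km = 7.418×10⁶ m.
Transfer ellipse a_t = (r₁ + r₂)/2 = 4.989×10⁶ m.
At r₁: circular v_c1 = √(μ/r₁) = 2934 m/s; transfer-periherm v_p = √[μ(2/r₁ − 1/a_t)] = 3577 m/s.
At r₂: circular v_c2 = √(μ/r₂) = 1723 m/s; transfer-apoherm v_a = √[μ(2/r₂ − 1/a_t)] = 1234 m/s.
Δv₂ = v_c2 − v_a = 488.9 m/s.

Δv ≈ 488.9 m/s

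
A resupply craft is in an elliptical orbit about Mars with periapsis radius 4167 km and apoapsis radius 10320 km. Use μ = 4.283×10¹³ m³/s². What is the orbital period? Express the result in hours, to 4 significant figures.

Semi-major axis a = (r_p + r_a)/2 = (4167.0 + 10320)/2 = 7243.5 km = 7.244×10⁶ m.
By Kepler's third law T = 2π√(a³/μ) = 2π × 2.979×10³ = 1.872×10⁴ s.
= 5.199 hours.

T ≈ 5.199 hours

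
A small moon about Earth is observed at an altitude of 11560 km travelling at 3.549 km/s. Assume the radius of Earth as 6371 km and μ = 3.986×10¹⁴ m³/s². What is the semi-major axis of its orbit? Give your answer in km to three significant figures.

r = 6371 + 11560 = 17931 km = 1.793×10⁷ m.
Specific orbital energy ε = v²/2 − μ/r = (3549)²/2 − 3.986×10¹⁴/1.793×10⁷ = -1.593×10⁷ J/kg.
Since ε = −μ/(2a), a = −μ/(2ε) = 1.251×10⁷ m = 12509 km.

a ≈ 12500 km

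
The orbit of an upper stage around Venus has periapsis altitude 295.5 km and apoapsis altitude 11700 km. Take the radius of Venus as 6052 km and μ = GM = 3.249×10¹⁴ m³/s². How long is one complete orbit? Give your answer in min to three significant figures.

r_p = 6052 + 295.5 = 6347.5 km = 6.3475×10⁶ m.
r_a = 6052 + 11700 = 17752 km = 1.7752×10⁷ m.
Semi-major axis a = (r_p + r_a)/2 = (6347.5 + 17752)/2 = 12050 km = 1.205×10⁷ m.
By Kepler's third law T = 2π√(a³/μ) = 2π × 2.321×10³ = 1.458×10⁴ s.
= 243.0 min.

T ≈ 243 min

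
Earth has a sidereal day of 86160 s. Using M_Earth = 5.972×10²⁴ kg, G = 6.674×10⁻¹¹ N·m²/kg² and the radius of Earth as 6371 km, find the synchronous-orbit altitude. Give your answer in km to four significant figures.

h_sync ≈ 35790 km

μ = GM = 6.674×10⁻¹¹ × 5.972×10²⁴ = 3.986×10¹⁴ m³/s².
A synchronous orbit has period T, so by Kepler's third law a = (μT²/4π²)^(1/3).
μT²/4π² = 3.986×10¹⁴ × (8.616×10⁴)² / 39.48 = 7.495×10²² m³.
a = 4.216×10⁷ m = 42162 km.
Altitude h = a − R = 42162 − 6371 = 35791 km.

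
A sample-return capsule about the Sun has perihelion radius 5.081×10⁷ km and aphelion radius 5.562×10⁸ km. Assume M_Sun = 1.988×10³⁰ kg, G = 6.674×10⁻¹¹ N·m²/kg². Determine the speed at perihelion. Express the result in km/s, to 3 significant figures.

μ = GM = 6.674×10⁻¹¹ × 1.988×10³⁰ = 1.327×10²⁰ m³/s².
Semi-major axis a = (r_p + r_a)/2 = 3.0350×10⁸ km = 3.035×10¹¹ m.
Vis-viva: v² = μ(2/r − 1/a) = 1.327×10²⁰ × (3.936×10⁻¹¹ − 3.295×10⁻¹²) = 4.785×10⁹ m²/s².
v = 69180 m/s = 69.18 km/s.

v ≈ 69.2 km/s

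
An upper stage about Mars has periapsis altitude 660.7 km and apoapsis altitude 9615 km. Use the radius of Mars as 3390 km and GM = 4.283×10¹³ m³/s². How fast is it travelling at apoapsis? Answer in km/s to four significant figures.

v ≈ 1.251 km/s

r_p = 3390 + 660.7 = 4050.7 km = 4.0507×10⁶ m.
r_a = 3390 + 9615 = 13005 km = 1.3005×10⁷ m.
Semi-major axis a = (r_p + r_a)/2 = 8527.9 km = 8.528×10⁶ m.
Vis-viva: v² = μ(2/r − 1/a) = 4.283×10¹³ × (1.538×10⁻⁷ − 1.173×10⁻⁷) = 1.564×10⁶ m²/s².
v = 1251 m/s = 1.251 km/s.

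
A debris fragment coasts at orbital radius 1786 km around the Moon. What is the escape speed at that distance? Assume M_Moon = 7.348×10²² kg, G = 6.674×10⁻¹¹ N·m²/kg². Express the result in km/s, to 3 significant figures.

v_esc ≈ 2.34 km/s

μ = GM = 6.674×10⁻¹¹ × 7.348×10²² = 4.904×10¹² m³/s².
r = 1786 km = 1.786×10⁶ m.
Escape speed v_esc = √(2μ/r) = √(2 × 4.904×10¹² / 1.786×10⁶) = √(5.492×10⁶) = 2343 m/s.
= 2.343 km/s.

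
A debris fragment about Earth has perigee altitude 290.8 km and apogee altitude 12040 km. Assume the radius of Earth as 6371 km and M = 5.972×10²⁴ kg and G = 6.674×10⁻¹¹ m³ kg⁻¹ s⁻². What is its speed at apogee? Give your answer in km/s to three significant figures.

μ = GM = 6.674×10⁻¹¹ × 5.972×10²⁴ = 3.986×10¹⁴ m³/s².
r_p = 6371 + 290.8 = 6661.8 km = 6.6618×10⁶ m.
r_a = 6371 + 12040 = 18411 km = 1.8411×10⁷ m.
Semi-major axis a = (r_p + r_a)/2 = 12536 km = 1.254×10⁷ m.
Vis-viva: v² = μ(2/r − 1/a) = 3.986×10¹⁴ × (1.086×10⁻⁷ − 7.977×10⁻⁸) = 1.150×10⁷ m²/s².
v = 3392 m/s = 3.392 km/s.

v ≈ 3.39 km/s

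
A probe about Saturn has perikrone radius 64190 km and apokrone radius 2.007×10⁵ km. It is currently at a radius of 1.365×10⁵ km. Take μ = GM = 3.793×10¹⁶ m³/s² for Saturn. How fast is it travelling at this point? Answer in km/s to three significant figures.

v ≈ 16.4 km/s

Semi-major axis a = (r_p + r_a)/2 = 1.3244×10⁵ km = 1.324×10⁸ m.
Vis-viva: v² = μ(2/r − 1/a) = 3.793×10¹⁶ × (1.465×10⁻⁸ − 7.550×10⁻⁹) = 2.694×10⁸ m²/s².
v = 16410 m/s = 16.41 km/s.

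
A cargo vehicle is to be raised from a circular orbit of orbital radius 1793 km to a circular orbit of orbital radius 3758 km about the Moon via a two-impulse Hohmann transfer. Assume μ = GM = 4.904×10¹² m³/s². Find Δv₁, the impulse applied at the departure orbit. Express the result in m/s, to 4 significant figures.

Δv ≈ 270.6 m/s

r₁ = 1793 km = 1.793×10⁶ m.
r₂ = 3758 km = 3.758×10⁶ m.
Transfer ellipse a_t = (r₁ + r₂)/2 = 2.776×10⁶ m.
At r₁: circular v_c1 = √(μ/r₁) = 1654 m/s; transfer-perilune v_p = √[μ(2/r₁ − 1/a_t)] = 1924 m/s.
Δv₁ = v_p − v_c1 = 270.6 m/s.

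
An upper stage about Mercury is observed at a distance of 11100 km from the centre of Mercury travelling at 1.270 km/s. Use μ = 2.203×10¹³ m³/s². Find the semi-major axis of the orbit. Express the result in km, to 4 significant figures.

r = 1.110×10⁷ m.
Specific orbital energy ε = v²/2 − μ/r = (1270)²/2 − 2.203×10¹³/1.110×10⁷ = -1.178×10⁶ J/kg.
Since ε = −μ/(2a), a = −μ/(2ε) = 9.349×10⁶ m = 9348.7 km.

a ≈ 9349 km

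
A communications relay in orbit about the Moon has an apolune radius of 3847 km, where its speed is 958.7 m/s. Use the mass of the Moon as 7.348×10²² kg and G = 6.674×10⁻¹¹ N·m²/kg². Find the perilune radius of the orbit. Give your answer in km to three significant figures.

perilune radius ≈ 2170 km

μ = GM = 6.674×10⁻¹¹ × 7.348×10²² = 4.904×10¹² m³/s².
r_a = 3.847×10⁶ m.
Specific energy ε = v²/2 − μ/r = -8.152×10⁵ J/kg, so a = −μ/(2ε) = 3.008×10⁶ m.
The apsides satisfy r_p + r_a = 2a, so the perilune radius is 2a − r_a = 2.169×10⁶ m = 2168.6 km.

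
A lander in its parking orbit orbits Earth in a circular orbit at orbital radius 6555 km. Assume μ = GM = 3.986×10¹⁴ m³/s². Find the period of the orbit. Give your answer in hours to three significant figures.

T ≈ 1.47 hours

r = 6555 km = 6.555×10⁶ m.
Kepler's third law: T = 2π√(r³/μ) = 2π√((6.555×10⁶)³ / 3.986×10¹⁴).
r³/μ = 7.066×10⁵ s², so T = 2π × 8.406×10² = 5.282×10³ s.
Converting: 5.282×10³ s ÷ 3600 = 1.467 hours.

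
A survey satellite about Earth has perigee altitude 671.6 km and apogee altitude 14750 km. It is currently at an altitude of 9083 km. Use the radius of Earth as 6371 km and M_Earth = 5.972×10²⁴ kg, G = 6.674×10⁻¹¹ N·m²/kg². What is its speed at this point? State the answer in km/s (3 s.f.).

v ≈ 4.82 km/s

μ = GM = 6.674×10⁻¹¹ × 5.972×10²⁴ = 3.986×10¹⁴ m³/s².
r_p = 6371 + 671.6 = 7042.6 km = 7.0426×10⁶ m.
r_a = 6371 + 14750 = 21121 km = 2.1121×10⁷ m.
r = 6371 + 9083 = 15454 km = 1.545×10⁷ m.
Semi-major axis a = (r_p + r_a)/2 = 14082 km = 1.408×10⁷ m.
Vis-viva: v² = μ(2/r − 1/a) = 3.986×10¹⁴ × (1.294×10⁻⁷ − 7.101×10⁻⁸) = 2.328×10⁷ m²/s².
v = 4825 m/s = 4.825 km/s.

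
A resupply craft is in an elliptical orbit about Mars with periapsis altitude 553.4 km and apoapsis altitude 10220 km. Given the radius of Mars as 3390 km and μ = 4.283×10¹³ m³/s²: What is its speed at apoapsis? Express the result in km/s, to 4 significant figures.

v ≈ 1.189 km/s

r_p = 3390 + 553.4 = 3943.4 km = 3.9434×10⁶ m.
r_a = 3390 + 10220 = 13610 km = 1.3610×10⁷ m.
Semi-major axis a = (r_p + r_a)/2 = 8776.7 km = 8.777×10⁶ m.
Vis-viva: v² = μ(2/r − 1/a) = 4.283×10¹³ × (1.470×10⁻⁷ − 1.139×10⁻⁷) = 1.414×10⁶ m²/s².
v = 1189 m/s = 1.189 km/s.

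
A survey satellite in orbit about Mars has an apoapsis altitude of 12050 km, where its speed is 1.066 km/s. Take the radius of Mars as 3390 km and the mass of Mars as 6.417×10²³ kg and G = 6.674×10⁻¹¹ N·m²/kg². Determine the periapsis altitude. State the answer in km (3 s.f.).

μ = GM = 6.674×10⁻¹¹ × 6.417×10²³ = 4.283×10¹³ m³/s².
r_a = 3390 + 12050 = 15440 km = 1.544×10⁷ m.
Specific energy ε = v²/2 − μ/r = -2.206×10⁶ J/kg, so a = −μ/(2ε) = 9.709×10⁶ m.
The apsides satisfy r_p + r_a = 2a, so the periapsis radius is 2a − r_a = 3.977×10⁶ m = 3977.5 km.
Periapsis altitude = 3977.5 − 3390 = 587.46 km.

periapsis altitude ≈ 587 km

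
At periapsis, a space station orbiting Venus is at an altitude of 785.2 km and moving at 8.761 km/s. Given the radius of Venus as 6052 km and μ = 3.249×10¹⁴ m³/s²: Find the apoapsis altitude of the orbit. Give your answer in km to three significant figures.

r_p = 6052 + 785.2 = 6837.2 km = 6.837×10⁶ m.
Specific energy ε = v²/2 − μ/r = -9.142×10⁶ J/kg, so a = −μ/(2ε) = 1.777×10⁷ m.
The apsides satisfy r_p + r_a = 2a, so the apoapsis radius is 2a − r_p = 2.870×10⁷ m = 28702 km.
Apoapsis altitude = 28702 − 6052 = 22650 km.

apoapsis altitude ≈ 22700 km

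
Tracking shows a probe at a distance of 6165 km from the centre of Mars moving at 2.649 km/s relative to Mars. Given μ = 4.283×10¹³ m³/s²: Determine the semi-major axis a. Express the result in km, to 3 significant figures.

r = 6.165×10⁶ m.
Vis-viva rearranged: 1/a = 2/r − v²/μ = 3.244×10⁻⁷ − 1.638×10⁻⁷ = 1.606×10⁻⁷ m⁻¹.
a = 6.228×10⁶ m = 6227.7 km.

a ≈ 6230 km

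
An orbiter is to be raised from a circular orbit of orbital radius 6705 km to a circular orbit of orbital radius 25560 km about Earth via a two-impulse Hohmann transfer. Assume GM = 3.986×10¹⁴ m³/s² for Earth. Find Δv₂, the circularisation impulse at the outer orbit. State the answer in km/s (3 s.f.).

Δv ≈ 1.40 km/s

r₁ = 6705 km = 6.705×10⁶ m.
r₂ = 25560 km = 2.556×10⁷ m.
Transfer ellipse a_t = (r₁ + r₂)/2 = 1.613×10⁷ m.
At r₁: circular v_c1 = √(μ/r₁) = 7710 m/s; transfer-perigee v_p = √[μ(2/r₁ − 1/a_t)] = 9705 m/s.
At r₂: circular v_c2 = √(μ/r₂) = 3949 m/s; transfer-apogee v_a = √[μ(2/r₂ − 1/a_t)] = 2546 m/s.
Δv₂ = v_c2 − v_a = 1403 m/s.
= 1.403 km/s.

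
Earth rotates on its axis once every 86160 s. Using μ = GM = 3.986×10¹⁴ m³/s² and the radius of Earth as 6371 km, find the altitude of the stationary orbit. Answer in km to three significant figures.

h_sync ≈ 35800 km

A synchronous orbit has period T, so by Kepler's third law a = (μT²/4π²)^(1/3).
μT²/4π² = 3.986×10¹⁴ × (8.616×10⁴)² / 39.48 = 7.495×10²² m³.
a = 4.216×10⁷ m = 42163 km.
Altitude h = a − R = 42163 − 6371 = 35792 km.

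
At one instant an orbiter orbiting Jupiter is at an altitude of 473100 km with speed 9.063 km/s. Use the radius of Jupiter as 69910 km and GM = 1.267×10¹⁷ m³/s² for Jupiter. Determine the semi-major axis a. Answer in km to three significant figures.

a ≈ 3.30×10⁵ km

r = 69910 + 473100 = 5.4301×10⁵ km = 5.430×10⁸ m.
Specific orbital energy ε = v²/2 − μ/r = (9063)²/2 − 1.267×10¹⁷/5.430×10⁸ = -1.923×10⁸ J/kg.
Since ε = −μ/(2a), a = −μ/(2ε) = 3.295×10⁸ m = 3.2950×10⁵ km.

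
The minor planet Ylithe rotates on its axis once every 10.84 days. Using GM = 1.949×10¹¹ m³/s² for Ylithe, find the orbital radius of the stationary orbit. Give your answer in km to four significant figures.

T = 10.84 days = 9.366×10⁵ s.
A synchronous orbit has period T, so by Kepler's third law a = (μT²/4π²)^(1/3).
μT²/4π² = 1.949×10¹¹ × (9.366×10⁵)² / 39.48 = 4.331×10²¹ m³.
a = 1.630×10⁷ m = 16300 km.

r_sync ≈ 16300 km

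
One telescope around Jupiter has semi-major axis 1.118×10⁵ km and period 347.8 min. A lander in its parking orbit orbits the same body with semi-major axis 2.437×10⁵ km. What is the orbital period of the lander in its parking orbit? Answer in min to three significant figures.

Kepler's third law: T² ∝ a³, so T₂ = T₁ (a₂/a₁)^(3/2).
a₂/a₁ = 2.180, (a₂/a₁)^(3/2) = 3.218.
T₂ = 347.8 × 3.218 = 1119 min.

T₂ ≈ 1120 min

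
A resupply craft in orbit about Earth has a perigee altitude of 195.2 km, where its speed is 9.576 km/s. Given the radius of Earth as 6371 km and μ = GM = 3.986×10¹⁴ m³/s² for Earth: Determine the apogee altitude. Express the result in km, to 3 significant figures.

apogee altitude ≈ 13900 km

r_p = 6371 + 195.2 = 6566.2 km = 6.566×10⁶ m.
Specific energy ε = v²/2 − μ/r = -1.485×10⁷ J/kg, so a = −μ/(2ε) = 1.342×10⁷ m.
The apsides satisfy r_p + r_a = 2a, so the apogee radius is 2a − r_p = 2.027×10⁷ m = 20267 km.
Apogee altitude = 20267 − 6371 = 13896 km.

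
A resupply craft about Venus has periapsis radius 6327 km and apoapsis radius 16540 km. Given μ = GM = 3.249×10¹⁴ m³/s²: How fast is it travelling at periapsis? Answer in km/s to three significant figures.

v ≈ 8.62 km/s

Semi-major axis a = (r_p + r_a)/2 = 11434 km = 1.143×10⁷ m.
Vis-viva: v² = μ(2/r − 1/a) = 3.249×10¹⁴ × (3.161×10⁻⁷ − 8.746×10⁻⁸) = 7.429×10⁷ m²/s².
v = 8619 m/s = 8.619 km/s.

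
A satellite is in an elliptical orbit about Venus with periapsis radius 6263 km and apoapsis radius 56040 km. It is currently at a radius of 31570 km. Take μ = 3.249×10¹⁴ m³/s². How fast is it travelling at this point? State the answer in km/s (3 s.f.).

Semi-major axis a = (r_p + r_a)/2 = 31152 km = 3.115×10⁷ m.
Vis-viva: v² = μ(2/r − 1/a) = 3.249×10¹⁴ × (6.335×10⁻⁸ − 3.210×10⁻⁸) = 1.015×10⁷ m²/s².
v = 3186 m/s = 3.186 km/s.

v ≈ 3.19 km/s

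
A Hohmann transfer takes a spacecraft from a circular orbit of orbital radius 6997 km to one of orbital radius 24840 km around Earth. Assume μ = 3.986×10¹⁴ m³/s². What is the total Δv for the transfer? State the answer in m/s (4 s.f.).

r₁ = 6997 km = 6.997×10⁶ m.
r₂ = 24840 km = 2.484×10⁷ m.
Transfer ellipse a_t = (r₁ + r₂)/2 = 1.592×10⁷ m.
At r₁: circular v_c1 = √(μ/r₁) = 7548 m/s; transfer-perigee v_p = √[μ(2/r₁ − 1/a_t)] = 9428 m/s.
Δv₁ = v_p − v_c1 = 1881 m/s.
At r₂: circular v_c2 = √(μ/r₂) = 4006 m/s; transfer-apogee v_a = √[μ(2/r₂ − 1/a_t)] = 2656 m/s.
Δv₂ = v_c2 − v_a = 1350 m/s.
Total Δv = Δv₁ + Δv₂ = 3231 m/s.

Δv_total ≈ 3231 m/s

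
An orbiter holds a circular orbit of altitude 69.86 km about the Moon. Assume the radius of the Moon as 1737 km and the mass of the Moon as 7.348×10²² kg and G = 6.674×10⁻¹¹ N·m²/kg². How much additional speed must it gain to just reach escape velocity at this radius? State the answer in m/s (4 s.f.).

Δv ≈ 682.4 m/s

μ = GM = 6.674×10⁻¹¹ × 7.348×10²² = 4.904×10¹² m³/s².
r = 1737 + 69.86 = 1806.9 km = 1.8069×10⁶ m.
Circular speed v_c = √(μ/r) = 1647 m/s.
Escape speed v_esc = √(2μ/r) = √2 × v_c = 2330 m/s.
Δv = v_esc − v_c = 682.4 m/s.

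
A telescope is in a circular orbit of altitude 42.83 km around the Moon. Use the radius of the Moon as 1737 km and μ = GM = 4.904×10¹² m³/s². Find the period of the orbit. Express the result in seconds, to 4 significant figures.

T ≈ 6737 seconds

r = 1737 + 42.83 = 1779.8 km = 1.7798×10⁶ m.
Kepler's third law: T = 2π√(r³/μ) = 2π√((1.780×10⁶)³ / 4.904×10¹²).
r³/μ = 1.150×10⁶ s², so T = 2π × 1.072×10³ = 6.737×10³ s.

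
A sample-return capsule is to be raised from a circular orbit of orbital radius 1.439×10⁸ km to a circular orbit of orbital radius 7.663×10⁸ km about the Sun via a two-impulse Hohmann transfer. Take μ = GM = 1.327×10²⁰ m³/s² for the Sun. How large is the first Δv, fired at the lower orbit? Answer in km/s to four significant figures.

r₁ = 1.439×10⁸ km = 1.439×10¹¹ m.
r₂ = 7.663×10⁸ km = 7.663×10¹¹ m.
Transfer ellipse a_t = (r₁ + r₂)/2 = 4.551×10¹¹ m.
At r₁: circular v_c1 = √(μ/r₁) = 30370 m/s; transfer-perihelion v_p = √[μ(2/r₁ − 1/a_t)] = 39400 m/s.
Δv₁ = v_p − v_c1 = 9038 m/s.
= 9.038 km/s.

Δv ≈ 9.038 km/s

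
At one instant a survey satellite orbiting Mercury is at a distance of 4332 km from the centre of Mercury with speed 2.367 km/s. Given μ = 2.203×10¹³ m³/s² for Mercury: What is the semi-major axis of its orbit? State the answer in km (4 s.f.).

r = 4.332×10⁶ m.
Vis-viva rearranged: 1/a = 2/r − v²/μ = 4.617×10⁻⁷ − 2.543×10⁻⁷ = 2.074×10⁻⁷ m⁻¹.
a = 4.823×10⁶ m = 4822.5 km.

a ≈ 4823 km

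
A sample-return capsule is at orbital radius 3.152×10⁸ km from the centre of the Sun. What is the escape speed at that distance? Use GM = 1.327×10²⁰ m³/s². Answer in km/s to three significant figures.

v_esc ≈ 29.0 km/s

r = 3.152×10⁸ km = 3.152×10¹¹ m.
Escape speed v_esc = √(2μ/r) = √(2 × 1.327×10²⁰ / 3.152×10¹¹) = √(8.420×10⁸) = 29020 m/s.
= 29.02 km/s.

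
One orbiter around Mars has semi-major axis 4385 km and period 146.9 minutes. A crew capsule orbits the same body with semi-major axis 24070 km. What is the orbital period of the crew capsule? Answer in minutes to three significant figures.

Kepler's third law: T² ∝ a³, so T₂ = T₁ (a₂/a₁)^(3/2).
a₂/a₁ = 5.489, (a₂/a₁)^(3/2) = 12.86.
T₂ = 146.9 × 12.86 = 1889 minutes.

T₂ ≈ 1890 minutes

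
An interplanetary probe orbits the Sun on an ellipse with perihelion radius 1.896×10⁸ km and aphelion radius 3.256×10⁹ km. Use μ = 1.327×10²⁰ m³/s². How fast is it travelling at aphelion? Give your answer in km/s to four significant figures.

Semi-major axis a = (r_p + r_a)/2 = 1.7228×10⁹ km = 1.723×10¹² m.
Vis-viva: v² = μ(2/r − 1/a) = 1.327×10²⁰ × (6.143×10⁻¹³ − 5.805×10⁻¹³) = 4.485×10⁶ m²/s².
v = 2118 m/s = 2.118 km/s.

v ≈ 2.118 km/s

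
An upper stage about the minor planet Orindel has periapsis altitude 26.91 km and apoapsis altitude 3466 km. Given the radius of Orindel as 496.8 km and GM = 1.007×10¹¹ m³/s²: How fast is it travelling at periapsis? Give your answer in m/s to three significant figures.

r_p = 496.8 + 26.91 = 523.71 km = 5.2371×10⁵ m.
r_a = 496.8 + 3466 = 3962.8 km = 3.9628×10⁶ m.
Semi-major axis a = (r_p + r_a)/2 = 2243.3 km = 2.243×10⁶ m.
Vis-viva: v² = μ(2/r − 1/a) = 1.007×10¹¹ × (3.819×10⁻⁶ − 4.458×10⁻⁷) = 3.397×10⁵ m²/s².
v = 582.8 m/s.

v ≈ 583 m/s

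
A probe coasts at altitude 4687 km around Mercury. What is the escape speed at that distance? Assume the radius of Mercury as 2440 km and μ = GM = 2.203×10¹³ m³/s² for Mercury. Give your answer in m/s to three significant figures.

v_esc ≈ 2490 m/s

r = 2440 + 4687 = 7127.0 km = 7.1270×10⁶ m.
Escape speed v_esc = √(2μ/r) = √(2 × 2.203×10¹³ / 7.127×10⁶) = √(6.182×10⁶) = 2486 m/s.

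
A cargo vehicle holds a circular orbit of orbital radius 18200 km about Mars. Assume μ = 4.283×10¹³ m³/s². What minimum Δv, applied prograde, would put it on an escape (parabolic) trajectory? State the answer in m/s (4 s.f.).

Δv ≈ 635.4 m/s

r = 18200 km = 1.820×10⁷ m.
Circular speed v_c = √(μ/r) = 1534 m/s.
Escape speed v_esc = √(2μ/r) = √2 × v_c = 2169 m/s.
Δv = v_esc − v_c = 635.4 m/s.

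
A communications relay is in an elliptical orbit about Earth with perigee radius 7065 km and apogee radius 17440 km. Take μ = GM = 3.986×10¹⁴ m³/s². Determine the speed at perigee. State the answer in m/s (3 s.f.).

Semi-major axis a = (r_p + r_a)/2 = 12252 km = 1.225×10⁷ m.
Vis-viva: v² = μ(2/r − 1/a) = 3.986×10¹⁴ × (2.831×10⁻⁷ − 8.162×10⁻⁸) = 8.031×10⁷ m²/s².
v = 8961 m/s.

v ≈ 8960 m/s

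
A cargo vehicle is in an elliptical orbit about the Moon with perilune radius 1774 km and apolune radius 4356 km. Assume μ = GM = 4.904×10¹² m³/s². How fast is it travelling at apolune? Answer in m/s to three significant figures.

v ≈ 807 m/s

Semi-major axis a = (r_p + r_a)/2 = 3065.0 km = 3.065×10⁶ m.
Vis-viva: v² = μ(2/r − 1/a) = 4.904×10¹² × (4.591×10⁻⁷ − 3.263×10⁻⁷) = 6.516×10⁵ m²/s².
v = 807.2 m/s.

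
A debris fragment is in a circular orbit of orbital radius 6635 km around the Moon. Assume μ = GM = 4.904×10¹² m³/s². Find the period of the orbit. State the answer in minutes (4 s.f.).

r = 6635 km = 6.635×10⁶ m.
Kepler's third law: T = 2π√(r³/μ) = 2π√((6.635×10⁶)³ / 4.904×10¹²).
r³/μ = 5.956×10⁷ s², so T = 2π × 7.718×10³ = 4.849×10⁴ s.
Converting: 4.849×10⁴ s ÷ 60.00 = 808.2 minutes.

T ≈ 808.2 minutes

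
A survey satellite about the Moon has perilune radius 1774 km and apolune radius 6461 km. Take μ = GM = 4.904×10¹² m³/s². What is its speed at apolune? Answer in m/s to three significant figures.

v ≈ 572 m/s

Semi-major axis a = (r_p + r_a)/2 = 4117.5 km = 4.118×10⁶ m.
Vis-viva: v² = μ(2/r − 1/a) = 4.904×10¹² × (3.095×10⁻⁷ − 2.429×10⁻⁷) = 3.270×10⁵ m²/s².
v = 571.9 m/s.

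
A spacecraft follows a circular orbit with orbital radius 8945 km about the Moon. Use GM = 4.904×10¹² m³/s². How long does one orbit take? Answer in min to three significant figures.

T ≈ 1270 min

r = 8945 km = 8.945×10⁶ m.
Kepler's third law: T = 2π√(r³/μ) = 2π√((8.945×10⁶)³ / 4.904×10¹²).
r³/μ = 1.459×10⁸ s², so T = 2π × 1.208×10⁴ = 7.591×10⁴ s.
Converting: 7.591×10⁴ s ÷ 60.00 = 1265 min.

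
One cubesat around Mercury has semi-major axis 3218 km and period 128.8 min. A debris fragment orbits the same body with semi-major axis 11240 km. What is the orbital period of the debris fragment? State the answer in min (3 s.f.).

Kepler's third law: T² ∝ a³, so T₂ = T₁ (a₂/a₁)^(3/2).
a₂/a₁ = 3.493, (a₂/a₁)^(3/2) = 6.528.
T₂ = 128.8 × 6.528 = 840.8 min.

T₂ ≈ 841 min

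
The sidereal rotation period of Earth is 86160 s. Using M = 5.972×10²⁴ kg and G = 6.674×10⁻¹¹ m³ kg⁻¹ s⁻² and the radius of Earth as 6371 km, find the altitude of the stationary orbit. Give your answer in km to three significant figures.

μ = GM = 6.674×10⁻¹¹ × 5.972×10²⁴ = 3.986×10¹⁴ m³/s².
A synchronous orbit has period T, so by Kepler's third law a = (μT²/4π²)^(1/3).
μT²/4π² = 3.986×10¹⁴ × (8.616×10⁴)² / 39.48 = 7.495×10²² m³.
a = 4.216×10⁷ m = 42162 km.
Altitude h = a − R = 42162 − 6371 = 35791 km.

h_sync ≈ 35800 km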